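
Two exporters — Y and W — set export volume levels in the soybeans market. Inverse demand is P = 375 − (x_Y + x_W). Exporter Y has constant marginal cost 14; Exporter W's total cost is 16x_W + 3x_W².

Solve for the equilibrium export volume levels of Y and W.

168.6, 23.8

Exporter Y's profit: π = x_Y(375 − (x_Y + x_W)) − 14x_Y.
∂π/∂x_Y = 361 − 2x_Y − x_W = 0, so x_Y = 180.5 − 0.5x_W.
For W: ∂π/∂x_W = 359 − 8x_W − x_Y = 0 ⇒ x_W = 44.875 − 0.125x_Y.
Substituting the second reaction function into the first: x_Y = 180.5 − 0.5(44.875 − 0.125x_Y), which gives 0.9375x_Y = 158.0625 ⇒ x_Y = 168.6.
Then x_W = 44.875 − 0.125·168.6 = 23.8.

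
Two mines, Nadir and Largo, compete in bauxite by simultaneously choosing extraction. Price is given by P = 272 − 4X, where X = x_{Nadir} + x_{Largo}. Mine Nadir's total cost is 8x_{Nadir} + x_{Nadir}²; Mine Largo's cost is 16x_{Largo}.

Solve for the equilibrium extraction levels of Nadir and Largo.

17, 23.5

Mine Nadir's profit: π = x_{Nadir}(272 − 4(x_{Nadir} + x_{Largo})) − 8x_{Nadir} − x_{Nadir}².
∂π/∂x_{Nadir} = 264 − 10x_{Nadir} − 4x_{Largo} = 0, so x_{Nadir} = 26.4 − 0.4x_{Largo}.
For Largo: ∂π/∂x_{Largo} = 256 − 8x_{Largo} − 4x_{Nadir} = 0 ⇒ x_{Largo} = 32 − 0.5x_{Nadir}.
Plugging x_{Largo} into Nadir's best response: x_{Nadir} = 26.4 − 0.4(32 − 0.5x_{Nadir}) ⇒ 0.8x_{Nadir} = 13.6, so x_{Nadir} = 17.
Then x_{Largo} = 32 − 0.5·17 = 23.5.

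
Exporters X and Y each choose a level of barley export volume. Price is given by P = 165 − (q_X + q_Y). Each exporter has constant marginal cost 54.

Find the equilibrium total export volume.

74

Exporter X's profit: π = q_X(165 − (q_X + q_Y)) − 54q_X.
∂π/∂q_X = 111 − 2q_X − q_Y = 0, so q_X = 55.5 − 0.5q_Y.
Setting q_X = q_Y in the reaction function: q_X = 55.5 − 0.5q_X, so q_X = 55.5 / 1.5 = 37.
Total export volume: 37 + 37 = 74.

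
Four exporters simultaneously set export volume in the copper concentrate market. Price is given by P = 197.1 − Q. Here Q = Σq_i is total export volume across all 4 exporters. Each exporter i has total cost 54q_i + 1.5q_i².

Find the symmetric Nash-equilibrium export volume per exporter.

A representative exporter's profit is π_i = q_i(197.1 − Q) − 54q_i − 1.5q_i², with Q = q_i + Σ_{j≠i} q_j.
First-order condition: 143.1 − 5q_i − Σ_{j≠i} q_j = 0.
Imposing symmetry (q_j = q for all j) turns Σ_{j≠i} q_j into 3q, so 143.1 = 8q and q = 17.8875.

17.8875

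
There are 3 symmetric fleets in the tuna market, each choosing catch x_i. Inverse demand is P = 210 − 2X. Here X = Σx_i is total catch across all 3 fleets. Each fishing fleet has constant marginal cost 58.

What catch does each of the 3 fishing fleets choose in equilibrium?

A representative fishing fleet's profit is π_i = x_i(210 − 2X) − 58x_i, with X = x_i + Σ_{j≠i} x_j.
First-order condition: 152 − 4x_i − 2Σ_{j≠i} x_j = 0.
With identical fishing fleets, set every x_j = x: then 152 − 4x − 4x = 0, i.e. x = 152/8 = 19.

19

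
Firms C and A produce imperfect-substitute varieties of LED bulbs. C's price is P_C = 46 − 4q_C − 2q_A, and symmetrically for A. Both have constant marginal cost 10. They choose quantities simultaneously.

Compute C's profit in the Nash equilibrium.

51.84

Firm C's profit: π = q_C(46 − 4q_C − 2q_A) − 10q_C.
∂π/∂q_C = 36 − 8q_C − 2q_A = 0 ⇒ q_C = 4.5 − 0.25q_A.
Setting q_C = q_A in the reaction function: q_C = 4.5 − 0.25q_C, so q_C = 4.5 / 1.25 = 3.6.
P_C = 46 − 4·3.6 − 2·3.6 = 24.4.
Profit = (24.4 − 10)·3.6 = 51.84.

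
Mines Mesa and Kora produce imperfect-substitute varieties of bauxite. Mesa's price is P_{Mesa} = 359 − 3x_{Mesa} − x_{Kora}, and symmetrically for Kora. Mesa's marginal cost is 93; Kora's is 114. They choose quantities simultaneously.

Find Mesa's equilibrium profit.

4469.88

Mine Mesa's profit: π = x_{Mesa}(359 − 3x_{Mesa} − x_{Kora}) − 93x_{Mesa}.
∂π/∂x_{Mesa} = 266 − 6x_{Mesa} − x_{Kora} = 0 ⇒ x_{Mesa} = 133/3 − (1/6)x_{Kora}.
Similarly x_{Kora} = 245/6 − (1/6)x_{Mesa}.
Substituting the second reaction function into the first: x_{Mesa} = 133/3 − (1/6)(245/6 − (1/6)x_{Mesa}), which gives (35/36)x_{Mesa} = 1351/36 ⇒ x_{Mesa} = 38.6.
Then x_{Kora} = 245/6 − (1/6)·38.6 = 34.4.
P_{Mesa} = 359 − 3·38.6 − 34.4 = 208.8.
Profit = (208.8 − 93)·38.6 = 4469.88.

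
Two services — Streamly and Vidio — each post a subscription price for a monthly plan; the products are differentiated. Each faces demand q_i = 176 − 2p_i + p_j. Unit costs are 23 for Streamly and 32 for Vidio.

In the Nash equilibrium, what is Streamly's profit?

5449.68

Streamly's profit: π = (p_{Streamly} − 23)(176 − 2p_{Streamly} + p_{Vidio}).
∂π/∂p_{Streamly} = 222 − 4p_{Streamly} + p_{Vidio} = 0 ⇒ p_{Streamly} = 55.5 + 0.25p_{Vidio}.
Similarly p_{Vidio} = 60 + 0.25p_{Streamly}.
Plugging p_{Vidio} into Streamly's best response: p_{Streamly} = 55.5 + 0.25(60 + 0.25p_{Streamly}) ⇒ 0.9375p_{Streamly} = 70.5, so p_{Streamly} = 75.2.
Then p_{Vidio} = 60 + 0.25·75.2 = 78.8.
q_{Streamly} = 176 − 2·75.2 + 78.8 = 104.4.
Profit = (75.2 − 23)·104.4 = 5449.68.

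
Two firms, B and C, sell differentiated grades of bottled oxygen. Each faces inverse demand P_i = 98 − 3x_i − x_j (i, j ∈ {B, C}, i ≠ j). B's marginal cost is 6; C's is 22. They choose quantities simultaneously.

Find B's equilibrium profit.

554.88

Firm B's profit: π = x_B(98 − 3x_B − x_C) − 6x_B.
∂π/∂x_B = 92 − 6x_B − x_C = 0 ⇒ x_B = 46/3 − (1/6)x_C.
Similarly x_C = 38/3 − (1/6)x_B.
Substituting the second reaction function into the first: x_B = 46/3 − (1/6)(38/3 − (1/6)x_B), which gives (35/36)x_B = 119/9 ⇒ x_B = 13.6.
Then x_C = 38/3 − (1/6)·13.6 = 10.4.
P_B = 98 − 3·13.6 − 10.4 = 46.8.
Profit = (46.8 − 6)·13.6 = 554.88.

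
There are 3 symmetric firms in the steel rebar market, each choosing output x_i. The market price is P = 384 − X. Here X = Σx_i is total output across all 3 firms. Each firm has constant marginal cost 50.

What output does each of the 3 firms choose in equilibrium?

83.5

A representative firm's profit is π_i = x_i(384 − X) − 50x_i, with X = x_i + Σ_{j≠i} x_j.
First-order condition: 334 − 2x_i − Σ_{j≠i} x_j = 0.
In a symmetric equilibrium every firm chooses the same x, so Σ_{j≠i} x_j = 2x. The condition becomes 334 − 4x = 0, giving x = 334/4 = 83.5.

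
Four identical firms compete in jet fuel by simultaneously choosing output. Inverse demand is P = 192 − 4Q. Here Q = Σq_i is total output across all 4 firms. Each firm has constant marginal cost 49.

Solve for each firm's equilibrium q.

A representative firm's profit is π_i = q_i(192 − 4Q) − 49q_i, with Q = q_i + Σ_{j≠i} q_j.
First-order condition: 143 − 8q_i − 4Σ_{j≠i} q_j = 0.
In a symmetric equilibrium every firm chooses the same q, so Σ_{j≠i} q_j = 3q. The condition becomes 143 − 20q = 0, giving q = 143/20 = 7.15.

7.15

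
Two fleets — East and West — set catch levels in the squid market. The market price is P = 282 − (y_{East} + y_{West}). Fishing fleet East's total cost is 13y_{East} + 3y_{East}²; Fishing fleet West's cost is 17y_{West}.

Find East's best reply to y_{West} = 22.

Fishing fleet East's profit: π = y_{East}(282 − (y_{East} + y_{West})) − 13y_{East} − 3y_{East}².
∂π/∂y_{East} = 269 − 8y_{East} − y_{West} = 0, so y_{East} = 33.625 − 0.125y_{West}.
At y_{West} = 22: y_{East} = 33.625 − 0.125·22 = 30.875.

30.875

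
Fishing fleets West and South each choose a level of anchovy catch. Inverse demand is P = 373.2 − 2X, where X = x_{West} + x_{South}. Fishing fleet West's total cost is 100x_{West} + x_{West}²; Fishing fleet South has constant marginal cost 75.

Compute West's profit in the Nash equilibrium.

Fishing fleet West's profit: π = x_{West}(373.2 − 2(x_{West} + x_{South})) − 100x_{West} − x_{West}².
∂π/∂x_{West} = 273.2 − 6x_{West} − 2x_{South} = 0, so x_{West} = 683/15 − (1/3)x_{South}.
For South: ∂π/∂x_{South} = 298.2 − 4x_{South} − 2x_{West} = 0 ⇒ x_{South} = 74.55 − 0.5x_{West}.
Solving the two reaction functions simultaneously: (1 − (−1/3)(−0.5))x_{West} = 683/15 − (1/3)·74.55, so (5/6)x_{West} = 1241/60 and x_{West} = 24.82.
Then x_{South} = 74.55 − 0.5·24.82 = 62.14.
Price P = 373.2 − 2·86.96 = 199.28.
West's profit: (199.28 − 100)·24.82 − (24.82)² = 1848.0972.

1848.0972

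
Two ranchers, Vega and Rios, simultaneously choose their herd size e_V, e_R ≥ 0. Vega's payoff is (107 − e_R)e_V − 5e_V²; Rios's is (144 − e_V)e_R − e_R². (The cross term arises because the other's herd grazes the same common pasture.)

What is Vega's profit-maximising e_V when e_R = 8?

9.9

Expanding Vega's payoff: 107e_V − e_Re_V − 5e_V².
∂π/∂e_V = 107 − e_R − 10e_V = 0, so e_V = 10.7 − 0.1e_R.
At e_R = 8: e_V = 10.7 − 0.1·8 = 9.9.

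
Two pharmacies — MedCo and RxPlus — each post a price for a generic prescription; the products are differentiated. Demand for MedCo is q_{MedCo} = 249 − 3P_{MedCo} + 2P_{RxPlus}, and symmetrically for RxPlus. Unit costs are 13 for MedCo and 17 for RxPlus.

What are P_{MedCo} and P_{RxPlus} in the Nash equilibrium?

72.75, 74.25

MedCo's profit: π = (P_{MedCo} − 13)(249 − 3P_{MedCo} + 2P_{RxPlus}).
∂π/∂P_{MedCo} = 288 − 6P_{MedCo} + 2P_{RxPlus} = 0 ⇒ P_{MedCo} = 48 + (1/3)P_{RxPlus}.
Similarly P_{RxPlus} = 50 + (1/3)P_{MedCo}.
Plugging P_{RxPlus} into MedCo's best response: P_{MedCo} = 48 + (1/3)(50 + (1/3)P_{MedCo}) ⇒ (8/9)P_{MedCo} = 194/3, so P_{MedCo} = 72.75.
Then P_{RxPlus} = 50 + (1/3)·72.75 = 74.25.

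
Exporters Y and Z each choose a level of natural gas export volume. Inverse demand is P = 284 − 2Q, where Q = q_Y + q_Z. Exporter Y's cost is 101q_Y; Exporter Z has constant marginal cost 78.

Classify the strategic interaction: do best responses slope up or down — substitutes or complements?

Exporter Y's profit: π = q_Y(284 − 2(q_Y + q_Z)) − 101q_Y.
∂π/∂q_Y = 183 − 4q_Y − 2q_Z = 0, so q_Y = 45.75 − 0.5q_Z.
The best-response slope dq_Y/dq_Z = −0.5 < 0: the reaction function is downward-sloping, so the choices are strategic substitutes.

strategic substitutes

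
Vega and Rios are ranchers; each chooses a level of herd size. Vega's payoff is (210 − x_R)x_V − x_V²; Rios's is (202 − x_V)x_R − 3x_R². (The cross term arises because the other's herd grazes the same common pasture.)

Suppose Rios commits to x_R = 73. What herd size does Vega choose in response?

68.5

Expanding Vega's payoff: 210x_V − x_Rx_V − x_V².
∂π/∂x_V = 210 − x_R − 2x_V = 0, so x_V = 105 − 0.5x_R.
At x_R = 73: x_V = 105 − 0.5·73 = 68.5.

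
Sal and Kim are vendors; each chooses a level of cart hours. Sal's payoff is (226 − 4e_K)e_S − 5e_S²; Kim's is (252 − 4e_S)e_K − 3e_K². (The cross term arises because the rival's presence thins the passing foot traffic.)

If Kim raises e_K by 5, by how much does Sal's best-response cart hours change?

-2

Expanding Sal's payoff: 226e_S − 4e_Ke_S − 5e_S².
∂π/∂e_S = 226 − 4e_K − 10e_S = 0, so e_S = 22.6 − 0.4e_K.
The reaction-function slope is −0.4, so a 5-unit rise in e_K moves e_S by −0.4 × 5 = −2. Sal's best response falls — the actions are strategic substitutes.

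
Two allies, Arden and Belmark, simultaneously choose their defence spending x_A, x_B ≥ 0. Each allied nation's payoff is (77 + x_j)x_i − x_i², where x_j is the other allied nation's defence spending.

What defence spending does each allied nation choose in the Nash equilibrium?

77

Arden's payoff is (77 + x_B)x_A − x_A².
∂π/∂x_A = 77 + x_B − 2x_A = 0, so x_A = 38.5 + 0.5x_B.
Setting x_A = x_B in the reaction function: x_A = 38.5 + 0.5x_A, so x_A = 38.5 / 0.5 = 77.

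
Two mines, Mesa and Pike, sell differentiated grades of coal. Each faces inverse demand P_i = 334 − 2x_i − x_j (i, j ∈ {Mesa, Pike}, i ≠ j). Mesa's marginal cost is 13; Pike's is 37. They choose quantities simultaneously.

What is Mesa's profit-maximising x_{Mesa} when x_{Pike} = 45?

69

Mine Mesa's profit: π = x_{Mesa}(334 − 2x_{Mesa} − x_{Pike}) − 13x_{Mesa}.
∂π/∂x_{Mesa} = 321 − 4x_{Mesa} − x_{Pike} = 0 ⇒ x_{Mesa} = 80.25 − 0.25x_{Pike}.
At x_{Pike} = 45: x_{Mesa} = 80.25 − 0.25·45 = 69.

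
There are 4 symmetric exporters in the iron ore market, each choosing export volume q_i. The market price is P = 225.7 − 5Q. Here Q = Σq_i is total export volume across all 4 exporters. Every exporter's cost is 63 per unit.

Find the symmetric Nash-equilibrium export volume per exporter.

6.508

A representative exporter's profit is π_i = q_i(225.7 − 5Q) − 63q_i, with Q = q_i + Σ_{j≠i} q_j.
First-order condition: 162.7 − 10q_i − 5Σ_{j≠i} q_j = 0.
In a symmetric equilibrium every exporter chooses the same q, so Σ_{j≠i} q_j = 3q. The condition becomes 162.7 − 25q = 0, giving q = 162.7/25 = 6.508.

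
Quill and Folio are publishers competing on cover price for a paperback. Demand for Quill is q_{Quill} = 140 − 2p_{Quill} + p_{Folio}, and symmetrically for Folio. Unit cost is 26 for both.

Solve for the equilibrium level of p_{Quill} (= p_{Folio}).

64

Quill's profit: π = (p_{Quill} − 26)(140 − 2p_{Quill} + p_{Folio}).
∂π/∂p_{Quill} = 192 − 4p_{Quill} + p_{Folio} = 0 ⇒ p_{Quill} = 48 + 0.25p_{Folio}.
The game is symmetric, so in equilibrium p_{Folio} = p_{Quill}: the reaction function gives 0.75p_{Quill} = 48, hence p_{Quill} = 64.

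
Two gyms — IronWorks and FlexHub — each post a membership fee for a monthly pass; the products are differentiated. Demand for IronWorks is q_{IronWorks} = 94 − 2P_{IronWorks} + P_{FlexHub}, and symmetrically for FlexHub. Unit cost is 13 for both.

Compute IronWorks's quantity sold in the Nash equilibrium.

54

IronWorks's profit: π = (P_{IronWorks} − 13)(94 − 2P_{IronWorks} + P_{FlexHub}).
∂π/∂P_{IronWorks} = 120 − 4P_{IronWorks} + P_{FlexHub} = 0 ⇒ P_{IronWorks} = 30 + 0.25P_{FlexHub}.
The game is symmetric, so in equilibrium P_{FlexHub} = P_{IronWorks}: the reaction function gives 0.75P_{IronWorks} = 30, hence P_{IronWorks} = 40.
q_{IronWorks} = 94 − 2·40 + 40 = 54.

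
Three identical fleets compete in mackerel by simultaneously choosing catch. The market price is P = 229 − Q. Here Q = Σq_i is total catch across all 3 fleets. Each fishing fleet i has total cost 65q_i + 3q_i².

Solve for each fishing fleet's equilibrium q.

16.4

A representative fishing fleet's profit is π_i = q_i(229 − Q) − 65q_i − 3q_i², with Q = q_i + Σ_{j≠i} q_j.
First-order condition: 164 − 8q_i − Σ_{j≠i} q_j = 0.
Imposing symmetry (q_j = q for all j) turns Σ_{j≠i} q_j into 2q, so 164 = 10q and q = 16.4.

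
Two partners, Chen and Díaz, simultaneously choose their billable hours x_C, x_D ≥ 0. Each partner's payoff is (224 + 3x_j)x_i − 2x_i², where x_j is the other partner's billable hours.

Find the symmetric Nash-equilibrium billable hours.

Chen's payoff is (224 + 3x_D)x_C − 2x_C².
∂π/∂x_C = 224 + 3x_D − 4x_C = 0, so x_C = 56 + 0.75x_D.
Setting x_C = x_D in the reaction function: x_C = 56 + 0.75x_C, so x_C = 56 / 0.25 = 224.

224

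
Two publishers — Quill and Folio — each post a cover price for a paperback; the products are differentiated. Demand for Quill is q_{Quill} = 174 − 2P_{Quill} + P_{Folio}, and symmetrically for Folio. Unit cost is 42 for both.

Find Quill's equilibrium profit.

Quill's profit: π = (P_{Quill} − 42)(174 − 2P_{Quill} + P_{Folio}).
∂π/∂P_{Quill} = 258 − 4P_{Quill} + P_{Folio} = 0 ⇒ P_{Quill} = 64.5 + 0.25P_{Folio}.
The game is symmetric, so in equilibrium P_{Folio} = P_{Quill}: the reaction function gives 0.75P_{Quill} = 64.5, hence P_{Quill} = 86.
q_{Quill} = 174 − 2·86 + 86 = 88.
Profit = (86 − 42)·88 = 3872.

3872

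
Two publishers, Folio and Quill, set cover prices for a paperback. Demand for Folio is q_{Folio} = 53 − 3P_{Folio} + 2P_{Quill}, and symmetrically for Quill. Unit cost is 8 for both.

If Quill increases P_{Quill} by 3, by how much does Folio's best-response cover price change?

Folio's profit: π = (P_{Folio} − 8)(53 − 3P_{Folio} + 2P_{Quill}).
∂π/∂P_{Folio} = 77 − 6P_{Folio} + 2P_{Quill} = 0 ⇒ P_{Folio} = 77/6 + (1/3)P_{Quill}.
The reaction-function slope is 1/3, so a 3-unit rise in P_{Quill} moves P_{Folio} by 1/3 × 3 = 1. Folio's best response rises — the actions are strategic complements.

1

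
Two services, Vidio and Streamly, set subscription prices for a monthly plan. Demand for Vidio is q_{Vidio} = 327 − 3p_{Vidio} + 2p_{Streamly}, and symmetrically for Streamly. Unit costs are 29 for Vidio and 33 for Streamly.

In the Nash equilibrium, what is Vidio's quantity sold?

225.75

Vidio's profit: π = (p_{Vidio} − 29)(327 − 3p_{Vidio} + 2p_{Streamly}).
∂π/∂p_{Vidio} = 414 − 6p_{Vidio} + 2p_{Streamly} = 0 ⇒ p_{Vidio} = 69 + (1/3)p_{Streamly}.
Similarly p_{Streamly} = 71 + (1/3)p_{Vidio}.
Plugging p_{Streamly} into Vidio's best response: p_{Vidio} = 69 + (1/3)(71 + (1/3)p_{Vidio}) ⇒ (8/9)p_{Vidio} = 278/3, so p_{Vidio} = 104.25.
Then p_{Streamly} = 71 + (1/3)·104.25 = 105.75.
q_{Vidio} = 327 − 3·104.25 + 2·105.75 = 225.75.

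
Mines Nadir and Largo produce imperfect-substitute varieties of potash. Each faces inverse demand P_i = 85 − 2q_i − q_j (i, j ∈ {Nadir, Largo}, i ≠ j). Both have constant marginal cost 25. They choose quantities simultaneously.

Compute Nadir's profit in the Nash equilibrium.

Mine Nadir's profit: π = q_{Nadir}(85 − 2q_{Nadir} − q_{Largo}) − 25q_{Nadir}.
∂π/∂q_{Nadir} = 60 − 4q_{Nadir} − q_{Largo} = 0 ⇒ q_{Nadir} = 15 − 0.25q_{Largo}.
Setting q_{Nadir} = q_{Largo} in the reaction function: q_{Nadir} = 15 − 0.25q_{Nadir}, so q_{Nadir} = 15 / 1.25 = 12.
P_{Nadir} = 85 − 2·12 − 12 = 49.
Profit = (49 − 25)·12 = 288.

288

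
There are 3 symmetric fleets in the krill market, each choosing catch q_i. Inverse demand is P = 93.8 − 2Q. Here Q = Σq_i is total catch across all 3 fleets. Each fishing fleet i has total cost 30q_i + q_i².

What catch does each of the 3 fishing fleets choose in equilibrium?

A representative fishing fleet's profit is π_i = q_i(93.8 − 2Q) − 30q_i − q_i², with Q = q_i + Σ_{j≠i} q_j.
First-order condition: 63.8 − 6q_i − 2Σ_{j≠i} q_j = 0.
In a symmetric equilibrium every fishing fleet chooses the same q, so Σ_{j≠i} q_j = 2q. The condition becomes 63.8 − 10q = 0, giving q = 63.8/10 = 6.38.

6.38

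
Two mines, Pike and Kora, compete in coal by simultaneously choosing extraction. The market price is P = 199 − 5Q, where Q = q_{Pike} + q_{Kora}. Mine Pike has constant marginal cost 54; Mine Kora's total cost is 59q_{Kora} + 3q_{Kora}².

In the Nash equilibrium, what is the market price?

114

Mine Pike's profit: π = q_{Pike}(199 − 5(q_{Pike} + q_{Kora})) − 54q_{Pike}.
∂π/∂q_{Pike} = 145 − 10q_{Pike} − 5q_{Kora} = 0, so q_{Pike} = 14.5 − 0.5q_{Kora}.
For Kora: ∂π/∂q_{Kora} = 140 − 16q_{Kora} − 5q_{Pike} = 0 ⇒ q_{Kora} = 8.75 − 0.3125q_{Pike}.
Plugging q_{Kora} into Pike's best response: q_{Pike} = 14.5 − 0.5(8.75 − 0.3125q_{Pike}) ⇒ (27/32)q_{Pike} = 10.125, so q_{Pike} = 12.
Then q_{Kora} = 8.75 − 0.3125·12 = 5.
Equilibrium price: P = 199 − 5·17 = 114.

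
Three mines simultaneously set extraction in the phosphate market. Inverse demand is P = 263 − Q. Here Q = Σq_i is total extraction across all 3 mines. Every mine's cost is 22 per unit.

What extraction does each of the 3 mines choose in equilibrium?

60.25

A representative mine's profit is π_i = q_i(263 − Q) − 22q_i, with Q = q_i + Σ_{j≠i} q_j.
First-order condition: 241 − 2q_i − Σ_{j≠i} q_j = 0.
Imposing symmetry (q_j = q for all j) turns Σ_{j≠i} q_j into 2q, so 241 = 4q and q = 60.25.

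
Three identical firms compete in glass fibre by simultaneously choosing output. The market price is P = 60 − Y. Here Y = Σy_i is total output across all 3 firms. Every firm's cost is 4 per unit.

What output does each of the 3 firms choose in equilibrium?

14

A representative firm's profit is π_i = y_i(60 − Y) − 4y_i, with Y = y_i + Σ_{j≠i} y_j.
First-order condition: 56 − 2y_i − Σ_{j≠i} y_j = 0.
In a symmetric equilibrium every firm chooses the same y, so Σ_{j≠i} y_j = 2y. The condition becomes 56 − 4y = 0, giving y = 56/4 = 14.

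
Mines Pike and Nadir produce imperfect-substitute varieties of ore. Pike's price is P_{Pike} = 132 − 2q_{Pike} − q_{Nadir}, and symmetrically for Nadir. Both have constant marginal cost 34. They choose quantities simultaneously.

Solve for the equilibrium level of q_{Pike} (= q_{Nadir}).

Mine Pike's profit: π = q_{Pike}(132 − 2q_{Pike} − q_{Nadir}) − 34q_{Pike}.
∂π/∂q_{Pike} = 98 − 4q_{Pike} − q_{Nadir} = 0 ⇒ q_{Pike} = 24.5 − 0.25q_{Nadir}.
By symmetry q_{Nadir} = q_{Pike}; substituting into the reaction function, 1.25q_{Pike} = 24.5 and q_{Pike} = 19.6.

19.6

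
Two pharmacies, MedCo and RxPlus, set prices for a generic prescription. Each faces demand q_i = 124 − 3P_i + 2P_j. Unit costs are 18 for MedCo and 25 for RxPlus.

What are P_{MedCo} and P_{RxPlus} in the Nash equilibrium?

45.8125, 48.4375

MedCo's profit: π = (P_{MedCo} − 18)(124 − 3P_{MedCo} + 2P_{RxPlus}).
∂π/∂P_{MedCo} = 178 − 6P_{MedCo} + 2P_{RxPlus} = 0 ⇒ P_{MedCo} = 89/3 + (1/3)P_{RxPlus}.
Similarly P_{RxPlus} = 199/6 + (1/3)P_{MedCo}.
Substituting the second reaction function into the first: P_{MedCo} = 89/3 + (1/3)(199/6 + (1/3)P_{MedCo}), which gives (8/9)P_{MedCo} = 733/18 ⇒ P_{MedCo} = 45.8125.
Then P_{RxPlus} = 199/6 + (1/3)·45.8125 = 48.4375.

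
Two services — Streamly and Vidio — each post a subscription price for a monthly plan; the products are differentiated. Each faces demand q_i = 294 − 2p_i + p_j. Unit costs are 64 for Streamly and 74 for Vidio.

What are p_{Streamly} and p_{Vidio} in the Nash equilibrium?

142, 146

Streamly's profit: π = (p_{Streamly} − 64)(294 − 2p_{Streamly} + p_{Vidio}).
∂π/∂p_{Streamly} = 422 − 4p_{Streamly} + p_{Vidio} = 0 ⇒ p_{Streamly} = 105.5 + 0.25p_{Vidio}.
Similarly p_{Vidio} = 110.5 + 0.25p_{Streamly}.
Substituting the second reaction function into the first: p_{Streamly} = 105.5 + 0.25(110.5 + 0.25p_{Streamly}), which gives 0.9375p_{Streamly} = 133.125 ⇒ p_{Streamly} = 142.
Then p_{Vidio} = 110.5 + 0.25·142 = 146.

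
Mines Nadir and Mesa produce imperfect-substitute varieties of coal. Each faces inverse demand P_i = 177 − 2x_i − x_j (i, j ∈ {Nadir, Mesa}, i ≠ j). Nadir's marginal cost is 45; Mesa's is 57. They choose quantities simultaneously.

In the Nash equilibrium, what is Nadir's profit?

Mine Nadir's profit: π = x_{Nadir}(177 − 2x_{Nadir} − x_{Mesa}) − 45x_{Nadir}.
∂π/∂x_{Nadir} = 132 − 4x_{Nadir} − x_{Mesa} = 0 ⇒ x_{Nadir} = 33 − 0.25x_{Mesa}.
Similarly x_{Mesa} = 30 − 0.25x_{Nadir}.
Solving the two reaction functions simultaneously: (1 − (−0.25)(−0.25))x_{Nadir} = 33 − 0.25·30, so 0.9375x_{Nadir} = 25.5 and x_{Nadir} = 27.2.
Then x_{Mesa} = 30 − 0.25·27.2 = 23.2.
P_{Nadir} = 177 − 2·27.2 − 23.2 = 99.4.
Profit = (99.4 − 45)·27.2 = 1479.68.

1479.68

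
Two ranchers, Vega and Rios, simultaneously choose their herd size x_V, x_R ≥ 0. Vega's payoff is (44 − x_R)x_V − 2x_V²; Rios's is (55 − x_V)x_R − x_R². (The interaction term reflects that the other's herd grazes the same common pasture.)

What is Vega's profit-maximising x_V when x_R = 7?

Expanding Vega's payoff: 44x_V − x_Rx_V − 2x_V².
∂π/∂x_V = 44 − x_R − 4x_V = 0, so x_V = 11 − 0.25x_R.
At x_R = 7: x_V = 11 − 0.25·7 = 9.25.

9.25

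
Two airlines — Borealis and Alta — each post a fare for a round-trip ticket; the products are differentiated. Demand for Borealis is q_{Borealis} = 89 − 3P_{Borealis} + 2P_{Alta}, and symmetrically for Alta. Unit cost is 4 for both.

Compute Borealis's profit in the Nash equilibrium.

Borealis's profit: π = (P_{Borealis} − 4)(89 − 3P_{Borealis} + 2P_{Alta}).
∂π/∂P_{Borealis} = 101 − 6P_{Borealis} + 2P_{Alta} = 0 ⇒ P_{Borealis} = 101/6 + (1/3)P_{Alta}.
The game is symmetric, so in equilibrium P_{Alta} = P_{Borealis}: the reaction function gives (2/3)P_{Borealis} = 101/6, hence P_{Borealis} = 25.25.
q_{Borealis} = 89 − 3·25.25 + 2·25.25 = 63.75.
Profit = (25.25 − 4)·63.75 = 1354.6875.

1354.6875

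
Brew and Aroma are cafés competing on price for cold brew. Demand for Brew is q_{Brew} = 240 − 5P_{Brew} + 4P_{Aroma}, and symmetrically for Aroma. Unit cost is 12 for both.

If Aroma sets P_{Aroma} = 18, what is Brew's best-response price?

37.2

Brew's profit: π = (P_{Brew} − 12)(240 − 5P_{Brew} + 4P_{Aroma}).
∂π/∂P_{Brew} = 300 − 10P_{Brew} + 4P_{Aroma} = 0 ⇒ P_{Brew} = 30 + 0.4P_{Aroma}.
At P_{Aroma} = 18: P_{Brew} = 30 + 0.4·18 = 37.2.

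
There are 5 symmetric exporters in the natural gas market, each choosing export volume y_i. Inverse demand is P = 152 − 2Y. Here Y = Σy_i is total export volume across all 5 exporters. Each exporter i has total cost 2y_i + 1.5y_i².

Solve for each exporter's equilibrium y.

A representative exporter's profit is π_i = y_i(152 − 2Y) − 2y_i − 1.5y_i², with Y = y_i + Σ_{j≠i} y_j.
First-order condition: 150 − 7y_i − 2Σ_{j≠i} y_j = 0.
Imposing symmetry (y_j = y for all j) turns Σ_{j≠i} y_j into 4y, so 150 = 15y and y = 10.

10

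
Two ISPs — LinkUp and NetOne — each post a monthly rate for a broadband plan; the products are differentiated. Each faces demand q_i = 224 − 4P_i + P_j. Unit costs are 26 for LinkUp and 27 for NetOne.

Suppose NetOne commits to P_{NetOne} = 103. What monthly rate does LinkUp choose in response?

53.875

LinkUp's profit: π = (P_{LinkUp} − 26)(224 − 4P_{LinkUp} + P_{NetOne}).
∂π/∂P_{LinkUp} = 328 − 8P_{LinkUp} + P_{NetOne} = 0 ⇒ P_{LinkUp} = 41 + 0.125P_{NetOne}.
At P_{NetOne} = 103: P_{LinkUp} = 41 + 0.125·103 = 53.875.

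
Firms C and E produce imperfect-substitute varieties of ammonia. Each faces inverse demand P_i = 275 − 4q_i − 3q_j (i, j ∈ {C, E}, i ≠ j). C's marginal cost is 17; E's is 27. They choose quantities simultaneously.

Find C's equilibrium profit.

Firm C's profit: π = q_C(275 − 4q_C − 3q_E) − 17q_C.
∂π/∂q_C = 258 − 8q_C − 3q_E = 0 ⇒ q_C = 32.25 − 0.375q_E.
Similarly q_E = 31 − 0.375q_C.
Solving the two reaction functions simultaneously: (1 − (−0.375)(−0.375))q_C = 32.25 − 0.375·31, so (55/64)q_C = 20.625 and q_C = 24.
Then q_E = 31 − 0.375·24 = 22.
P_C = 275 − 4·24 − 3·22 = 113.
Profit = (113 − 17)·24 = 2304.

2304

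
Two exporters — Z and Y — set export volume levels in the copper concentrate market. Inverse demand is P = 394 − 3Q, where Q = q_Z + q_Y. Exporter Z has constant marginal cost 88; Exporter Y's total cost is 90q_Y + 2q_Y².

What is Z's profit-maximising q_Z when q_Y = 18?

Exporter Z's profit: π = q_Z(394 − 3(q_Z + q_Y)) − 88q_Z.
∂π/∂q_Z = 306 − 6q_Z − 3q_Y = 0, so q_Z = 51 − 0.5q_Y.
At q_Y = 18: q_Z = 51 − 0.5·18 = 42.

42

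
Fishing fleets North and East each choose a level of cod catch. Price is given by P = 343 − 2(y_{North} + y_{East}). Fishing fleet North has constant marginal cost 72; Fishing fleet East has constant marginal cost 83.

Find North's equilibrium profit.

4418

Fishing fleet North's profit: π = y_{North}(343 − 2(y_{North} + y_{East})) − 72y_{North}.
∂π/∂y_{North} = 271 − 4y_{North} − 2y_{East} = 0, so y_{North} = 67.75 − 0.5y_{East}.
By the same steps for East: y_{East} = 65 − 0.5y_{North}.
Solving the two reaction functions simultaneously: (1 − (−0.5)(−0.5))y_{North} = 67.75 − 0.5·65, so 0.75y_{North} = 35.25 and y_{North} = 47.
Then y_{East} = 65 − 0.5·47 = 41.5.
Price P = 343 − 2·88.5 = 166.
North's profit: (166 − 72)·47 = 4418.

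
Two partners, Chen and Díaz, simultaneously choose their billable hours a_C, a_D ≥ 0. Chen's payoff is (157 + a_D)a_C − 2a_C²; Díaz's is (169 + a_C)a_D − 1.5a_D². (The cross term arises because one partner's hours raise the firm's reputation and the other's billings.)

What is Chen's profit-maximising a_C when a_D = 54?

Expanding Chen's payoff: 157a_C + a_Da_C − 2a_C².
∂π/∂a_C = 157 + a_D − 4a_C = 0, so a_C = 39.25 + 0.25a_D.
At a_D = 54: a_C = 39.25 + 0.25·54 = 52.75.

52.75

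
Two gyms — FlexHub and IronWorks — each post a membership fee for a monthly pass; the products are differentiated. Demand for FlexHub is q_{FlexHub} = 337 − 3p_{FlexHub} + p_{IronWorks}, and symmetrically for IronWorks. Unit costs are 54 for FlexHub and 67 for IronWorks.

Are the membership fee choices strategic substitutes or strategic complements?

FlexHub's profit: π = (p_{FlexHub} − 54)(337 − 3p_{FlexHub} + p_{IronWorks}).
∂π/∂p_{FlexHub} = 499 − 6p_{FlexHub} + p_{IronWorks} = 0 ⇒ p_{FlexHub} = 499/6 + (1/6)p_{IronWorks}.
The best-response slope dp_{FlexHub}/dp_{IronWorks} = 1/6 > 0: the reaction function is upward-sloping, so the choices are strategic complements.

strategic complements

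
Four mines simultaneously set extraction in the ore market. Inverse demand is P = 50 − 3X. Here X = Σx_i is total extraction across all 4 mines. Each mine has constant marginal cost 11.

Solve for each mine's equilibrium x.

2.6

A representative mine's profit is π_i = x_i(50 − 3X) − 11x_i, with X = x_i + Σ_{j≠i} x_j.
First-order condition: 39 − 6x_i − 3Σ_{j≠i} x_j = 0.
Imposing symmetry (x_j = x for all j) turns Σ_{j≠i} x_j into 3x, so 39 = 15x and x = 2.6.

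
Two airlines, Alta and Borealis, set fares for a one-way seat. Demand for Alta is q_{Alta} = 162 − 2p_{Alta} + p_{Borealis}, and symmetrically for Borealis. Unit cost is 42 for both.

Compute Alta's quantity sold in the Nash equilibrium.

80

Alta's profit: π = (p_{Alta} − 42)(162 − 2p_{Alta} + p_{Borealis}).
∂π/∂p_{Alta} = 246 − 4p_{Alta} + p_{Borealis} = 0 ⇒ p_{Alta} = 61.5 + 0.25p_{Borealis}.
The game is symmetric, so in equilibrium p_{Borealis} = p_{Alta}: the reaction function gives 0.75p_{Alta} = 61.5, hence p_{Alta} = 82.
q_{Alta} = 162 − 2·82 + 82 = 80.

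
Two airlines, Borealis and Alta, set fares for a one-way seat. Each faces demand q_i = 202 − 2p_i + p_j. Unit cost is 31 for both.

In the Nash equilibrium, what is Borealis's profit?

6498

Borealis's profit: π = (p_{Borealis} − 31)(202 − 2p_{Borealis} + p_{Alta}).
∂π/∂p_{Borealis} = 264 − 4p_{Borealis} + p_{Alta} = 0 ⇒ p_{Borealis} = 66 + 0.25p_{Alta}.
By symmetry p_{Alta} = p_{Borealis}; substituting into the reaction function, 0.75p_{Borealis} = 66 and p_{Borealis} = 88.
q_{Borealis} = 202 − 2·88 + 88 = 114.
Profit = (88 − 31)·114 = 6498.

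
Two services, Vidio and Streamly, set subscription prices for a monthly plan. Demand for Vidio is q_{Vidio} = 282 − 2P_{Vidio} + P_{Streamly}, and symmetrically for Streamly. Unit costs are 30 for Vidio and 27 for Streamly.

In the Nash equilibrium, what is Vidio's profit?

13977.92

Vidio's profit: π = (P_{Vidio} − 30)(282 − 2P_{Vidio} + P_{Streamly}).
∂π/∂P_{Vidio} = 342 − 4P_{Vidio} + P_{Streamly} = 0 ⇒ P_{Vidio} = 85.5 + 0.25P_{Streamly}.
Similarly P_{Streamly} = 84 + 0.25P_{Vidio}.
Plugging P_{Streamly} into Vidio's best response: P_{Vidio} = 85.5 + 0.25(84 + 0.25P_{Vidio}) ⇒ 0.9375P_{Vidio} = 106.5, so P_{Vidio} = 113.6.
Then P_{Streamly} = 84 + 0.25·113.6 = 112.4.
q_{Vidio} = 282 − 2·113.6 + 112.4 = 167.2.
Profit = (113.6 − 30)·167.2 = 13977.92.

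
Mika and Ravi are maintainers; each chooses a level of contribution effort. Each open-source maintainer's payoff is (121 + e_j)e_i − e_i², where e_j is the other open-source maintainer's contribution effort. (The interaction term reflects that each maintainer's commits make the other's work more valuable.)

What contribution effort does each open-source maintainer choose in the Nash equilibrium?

121

Mika's payoff is (121 + e_R)e_M − e_M².
∂π/∂e_M = 121 + e_R − 2e_M = 0, so e_M = 60.5 + 0.5e_R.
Setting e_M = e_R in the reaction function: e_M = 60.5 + 0.5e_M, so e_M = 60.5 / 0.5 = 121.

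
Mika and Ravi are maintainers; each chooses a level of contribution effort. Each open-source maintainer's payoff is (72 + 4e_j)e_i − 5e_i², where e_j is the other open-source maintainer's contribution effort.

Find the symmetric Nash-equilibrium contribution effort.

12

Mika's payoff is (72 + 4e_R)e_M − 5e_M².
∂π/∂e_M = 72 + 4e_R − 10e_M = 0, so e_M = 7.2 + 0.4e_R.
By symmetry e_R = e_M; substituting into the reaction function, 0.6e_M = 7.2 and e_M = 12.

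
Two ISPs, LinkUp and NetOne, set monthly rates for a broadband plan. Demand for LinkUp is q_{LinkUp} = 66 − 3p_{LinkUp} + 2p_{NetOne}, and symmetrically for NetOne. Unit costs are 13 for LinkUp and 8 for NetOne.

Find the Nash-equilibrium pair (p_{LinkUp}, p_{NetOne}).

25.3125, 23.4375

LinkUp's profit: π = (p_{LinkUp} − 13)(66 − 3p_{LinkUp} + 2p_{NetOne}).
∂π/∂p_{LinkUp} = 105 − 6p_{LinkUp} + 2p_{NetOne} = 0 ⇒ p_{LinkUp} = 17.5 + (1/3)p_{NetOne}.
Similarly p_{NetOne} = 15 + (1/3)p_{LinkUp}.
Plugging p_{NetOne} into LinkUp's best response: p_{LinkUp} = 17.5 + (1/3)(15 + (1/3)p_{LinkUp}) ⇒ (8/9)p_{LinkUp} = 22.5, so p_{LinkUp} = 25.3125.
Then p_{NetOne} = 15 + (1/3)·25.3125 = 23.4375.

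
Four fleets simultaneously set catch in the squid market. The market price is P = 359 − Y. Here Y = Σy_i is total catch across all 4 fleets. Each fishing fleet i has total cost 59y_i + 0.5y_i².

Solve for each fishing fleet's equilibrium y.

A representative fishing fleet's profit is π_i = y_i(359 − Y) − 59y_i − 0.5y_i², with Y = y_i + Σ_{j≠i} y_j.
First-order condition: 300 − 3y_i − Σ_{j≠i} y_j = 0.
In a symmetric equilibrium every fishing fleet chooses the same y, so Σ_{j≠i} y_j = 3y. The condition becomes 300 − 6y = 0, giving y = 300/6 = 50.

50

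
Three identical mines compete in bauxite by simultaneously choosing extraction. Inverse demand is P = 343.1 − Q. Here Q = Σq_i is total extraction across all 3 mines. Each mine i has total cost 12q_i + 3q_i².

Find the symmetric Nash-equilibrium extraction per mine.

33.11

A representative mine's profit is π_i = q_i(343.1 − Q) − 12q_i − 3q_i², with Q = q_i + Σ_{j≠i} q_j.
First-order condition: 331.1 − 8q_i − Σ_{j≠i} q_j = 0.
Imposing symmetry (q_j = q for all j) turns Σ_{j≠i} q_j into 2q, so 331.1 = 10q and q = 33.11.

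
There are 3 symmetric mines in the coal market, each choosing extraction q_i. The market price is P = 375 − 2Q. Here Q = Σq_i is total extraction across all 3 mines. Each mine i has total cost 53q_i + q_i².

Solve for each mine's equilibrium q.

32.2

A representative mine's profit is π_i = q_i(375 − 2Q) − 53q_i − q_i², with Q = q_i + Σ_{j≠i} q_j.
First-order condition: 322 − 6q_i − 2Σ_{j≠i} q_j = 0.
Imposing symmetry (q_j = q for all j) turns Σ_{j≠i} q_j into 2q, so 322 = 10q and q = 32.2.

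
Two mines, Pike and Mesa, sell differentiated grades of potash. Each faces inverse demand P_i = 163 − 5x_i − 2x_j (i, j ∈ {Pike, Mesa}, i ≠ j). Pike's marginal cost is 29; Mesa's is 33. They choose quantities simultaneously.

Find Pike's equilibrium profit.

632.8125

Mine Pike's profit: π = x_{Pike}(163 − 5x_{Pike} − 2x_{Mesa}) − 29x_{Pike}.
∂π/∂x_{Pike} = 134 − 10x_{Pike} − 2x_{Mesa} = 0 ⇒ x_{Pike} = 13.4 − 0.2x_{Mesa}.
Similarly x_{Mesa} = 13 − 0.2x_{Pike}.
Plugging x_{Mesa} into Pike's best response: x_{Pike} = 13.4 − 0.2(13 − 0.2x_{Pike}) ⇒ 0.96x_{Pike} = 10.8, so x_{Pike} = 11.25.
Then x_{Mesa} = 13 − 0.2·11.25 = 10.75.
P_{Pike} = 163 − 5·11.25 − 2·10.75 = 85.25.
Profit = (85.25 − 29)·11.25 = 632.8125.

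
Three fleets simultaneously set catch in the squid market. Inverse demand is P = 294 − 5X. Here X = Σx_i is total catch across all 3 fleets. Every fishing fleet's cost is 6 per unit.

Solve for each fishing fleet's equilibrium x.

14.4

A representative fishing fleet's profit is π_i = x_i(294 − 5X) − 6x_i, with X = x_i + Σ_{j≠i} x_j.
First-order condition: 288 − 10x_i − 5Σ_{j≠i} x_j = 0.
In a symmetric equilibrium every fishing fleet chooses the same x, so Σ_{j≠i} x_j = 2x. The condition becomes 288 − 20x = 0, giving x = 288/20 = 14.4.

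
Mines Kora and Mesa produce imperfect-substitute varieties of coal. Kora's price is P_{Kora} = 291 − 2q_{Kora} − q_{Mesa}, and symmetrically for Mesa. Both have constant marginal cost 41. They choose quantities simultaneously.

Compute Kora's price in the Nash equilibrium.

141

Mine Kora's profit: π = q_{Kora}(291 − 2q_{Kora} − q_{Mesa}) − 41q_{Kora}.
∂π/∂q_{Kora} = 250 − 4q_{Kora} − q_{Mesa} = 0 ⇒ q_{Kora} = 62.5 − 0.25q_{Mesa}.
Setting q_{Kora} = q_{Mesa} in the reaction function: q_{Kora} = 62.5 − 0.25q_{Kora}, so q_{Kora} = 62.5 / 1.25 = 50.
P_{Kora} = 291 − 2·50 − 50 = 141.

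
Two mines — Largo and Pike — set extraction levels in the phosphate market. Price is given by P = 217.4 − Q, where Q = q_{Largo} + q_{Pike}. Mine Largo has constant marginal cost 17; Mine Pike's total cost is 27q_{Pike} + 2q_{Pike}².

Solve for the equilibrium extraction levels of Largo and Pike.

92, 16.4

Mine Largo's profit: π = q_{Largo}(217.4 − (q_{Largo} + q_{Pike})) − 17q_{Largo}.
∂π/∂q_{Largo} = 200.4 − 2q_{Largo} − q_{Pike} = 0, so q_{Largo} = 100.2 − 0.5q_{Pike}.
For Pike: ∂π/∂q_{Pike} = 190.4 − 6q_{Pike} − q_{Largo} = 0 ⇒ q_{Pike} = 476/15 − (1/6)q_{Largo}.
Substituting the second reaction function into the first: q_{Largo} = 100.2 − 0.5(476/15 − (1/6)q_{Largo}), which gives (11/12)q_{Largo} = 253/3 ⇒ q_{Largo} = 92.
Then q_{Pike} = 476/15 − (1/6)·92 = 16.4.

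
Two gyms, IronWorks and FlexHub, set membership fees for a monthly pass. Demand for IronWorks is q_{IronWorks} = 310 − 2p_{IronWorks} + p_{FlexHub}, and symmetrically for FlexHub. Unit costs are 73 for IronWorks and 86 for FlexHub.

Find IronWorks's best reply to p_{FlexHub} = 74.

132.5

IronWorks's profit: π = (p_{IronWorks} − 73)(310 − 2p_{IronWorks} + p_{FlexHub}).
∂π/∂p_{IronWorks} = 456 − 4p_{IronWorks} + p_{FlexHub} = 0 ⇒ p_{IronWorks} = 114 + 0.25p_{FlexHub}.
At p_{FlexHub} = 74: p_{IronWorks} = 114 + 0.25·74 = 132.5.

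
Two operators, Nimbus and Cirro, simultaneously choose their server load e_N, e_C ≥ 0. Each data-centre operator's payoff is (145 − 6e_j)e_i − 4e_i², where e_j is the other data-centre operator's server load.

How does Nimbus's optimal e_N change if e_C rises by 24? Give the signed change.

-18

Nimbus's payoff is (145 − 6e_C)e_N − 4e_N².
∂π/∂e_N = 145 − 6e_C − 8e_N = 0, so e_N = 18.125 − 0.75e_C.
The reaction-function slope is −0.75, so a 24-unit rise in e_C moves e_N by −0.75 × 24 = −18. Nimbus's best response falls — the actions are strategic substitutes.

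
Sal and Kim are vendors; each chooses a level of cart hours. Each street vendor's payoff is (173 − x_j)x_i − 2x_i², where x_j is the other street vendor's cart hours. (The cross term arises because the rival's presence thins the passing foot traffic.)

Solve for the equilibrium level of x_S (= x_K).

Sal's payoff is (173 − x_K)x_S − 2x_S².
∂π/∂x_S = 173 − x_K − 4x_S = 0, so x_S = 43.25 − 0.25x_K.
The game is symmetric, so in equilibrium x_K = x_S: the reaction function gives 1.25x_S = 43.25, hence x_S = 34.6.

34.6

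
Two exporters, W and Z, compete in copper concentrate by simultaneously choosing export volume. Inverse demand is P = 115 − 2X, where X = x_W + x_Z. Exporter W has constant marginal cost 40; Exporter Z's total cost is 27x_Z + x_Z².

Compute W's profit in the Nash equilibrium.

Exporter W's profit: π = x_W(115 − 2(x_W + x_Z)) − 40x_W.
∂π/∂x_W = 75 − 4x_W − 2x_Z = 0, so x_W = 18.75 − 0.5x_Z.
For Z: ∂π/∂x_Z = 88 − 6x_Z − 2x_W = 0 ⇒ x_Z = 44/3 − (1/3)x_W.
Substituting the second reaction function into the first: x_W = 18.75 − 0.5(44/3 − (1/3)x_W), which gives (5/6)x_W = 137/12 ⇒ x_W = 13.7.
Then x_Z = 44/3 − (1/3)·13.7 = 10.1.
Price P = 115 − 2·23.8 = 67.4.
W's profit: (67.4 − 40)·13.7 = 375.38.

375.38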